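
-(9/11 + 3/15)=-56/55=-1.02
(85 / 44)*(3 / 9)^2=85 / 396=0.21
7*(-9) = -63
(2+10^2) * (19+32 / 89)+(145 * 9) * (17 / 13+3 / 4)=4659.96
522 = 522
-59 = -59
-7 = -7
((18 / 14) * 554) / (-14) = -50.88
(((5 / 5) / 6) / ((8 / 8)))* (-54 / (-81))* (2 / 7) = 2 / 63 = 0.03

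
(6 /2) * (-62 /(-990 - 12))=31 /167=0.19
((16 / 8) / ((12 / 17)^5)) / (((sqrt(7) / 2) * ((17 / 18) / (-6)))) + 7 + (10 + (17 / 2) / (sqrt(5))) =-83521 * sqrt(7) / 4032 + 17 * sqrt(5) / 10 + 17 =-34.00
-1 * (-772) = 772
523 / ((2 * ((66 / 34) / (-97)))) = -862427 / 66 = -13067.08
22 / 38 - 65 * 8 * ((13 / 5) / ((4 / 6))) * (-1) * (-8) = -308245 / 19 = -16223.42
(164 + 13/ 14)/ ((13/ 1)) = 2309/ 182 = 12.69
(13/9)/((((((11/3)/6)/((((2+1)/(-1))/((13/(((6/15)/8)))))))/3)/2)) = -9/55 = -0.16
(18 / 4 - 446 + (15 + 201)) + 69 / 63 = -9425 / 42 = -224.40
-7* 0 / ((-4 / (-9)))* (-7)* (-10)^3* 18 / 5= 0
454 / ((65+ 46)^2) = 454 / 12321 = 0.04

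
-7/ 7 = -1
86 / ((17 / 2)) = 172 / 17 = 10.12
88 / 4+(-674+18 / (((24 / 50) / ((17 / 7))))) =-7853 / 14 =-560.93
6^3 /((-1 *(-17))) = 216 /17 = 12.71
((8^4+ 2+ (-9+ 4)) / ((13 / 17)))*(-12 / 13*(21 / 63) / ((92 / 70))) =-1253.07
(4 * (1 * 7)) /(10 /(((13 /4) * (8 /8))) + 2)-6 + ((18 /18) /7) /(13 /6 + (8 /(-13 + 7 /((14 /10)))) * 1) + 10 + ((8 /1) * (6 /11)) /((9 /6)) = 20288 /1617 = 12.55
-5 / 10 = -0.50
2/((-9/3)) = -2/3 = -0.67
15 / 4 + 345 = 348.75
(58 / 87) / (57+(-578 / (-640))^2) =204800 / 17760963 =0.01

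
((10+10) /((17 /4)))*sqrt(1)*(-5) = -400 /17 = -23.53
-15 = -15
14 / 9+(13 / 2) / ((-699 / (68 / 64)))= 103721 / 67104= 1.55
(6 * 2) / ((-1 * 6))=-2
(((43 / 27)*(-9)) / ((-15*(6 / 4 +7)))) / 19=86 / 14535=0.01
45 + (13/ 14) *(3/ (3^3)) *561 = 4321/ 42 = 102.88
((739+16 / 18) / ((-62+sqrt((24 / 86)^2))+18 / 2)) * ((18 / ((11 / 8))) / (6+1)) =-4581392 / 174559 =-26.25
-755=-755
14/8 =7/4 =1.75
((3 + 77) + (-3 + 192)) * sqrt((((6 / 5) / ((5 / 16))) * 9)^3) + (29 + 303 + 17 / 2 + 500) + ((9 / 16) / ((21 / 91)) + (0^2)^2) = 13487 / 16 + 2788992 * sqrt(6) / 125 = 55495.80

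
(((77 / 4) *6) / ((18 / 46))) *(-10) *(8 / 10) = -7084 / 3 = -2361.33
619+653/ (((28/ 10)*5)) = 9319/ 14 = 665.64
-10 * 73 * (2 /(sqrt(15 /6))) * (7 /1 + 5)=-3504 * sqrt(10)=-11080.62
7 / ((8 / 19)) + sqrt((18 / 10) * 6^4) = 133 / 8 + 108 * sqrt(5) / 5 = 64.92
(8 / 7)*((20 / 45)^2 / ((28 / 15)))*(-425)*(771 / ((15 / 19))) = -66408800 / 1323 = -50195.62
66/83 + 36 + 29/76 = 234511/6308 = 37.18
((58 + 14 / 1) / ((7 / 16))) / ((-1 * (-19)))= 1152 / 133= 8.66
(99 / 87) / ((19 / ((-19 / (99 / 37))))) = -0.43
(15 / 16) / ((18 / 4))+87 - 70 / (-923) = 1933519 / 22152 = 87.28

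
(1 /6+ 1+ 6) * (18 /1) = 129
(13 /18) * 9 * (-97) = -1261 /2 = -630.50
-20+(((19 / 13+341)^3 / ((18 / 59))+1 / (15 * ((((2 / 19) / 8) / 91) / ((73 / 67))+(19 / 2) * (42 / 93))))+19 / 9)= 873977691676097278123 / 6638737393665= 131648179.44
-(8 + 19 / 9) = -91 / 9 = -10.11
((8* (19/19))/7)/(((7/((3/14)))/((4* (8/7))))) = 0.16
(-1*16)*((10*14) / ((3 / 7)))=-5226.67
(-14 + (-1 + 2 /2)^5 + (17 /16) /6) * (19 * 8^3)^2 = -3924353024 /3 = -1308117674.67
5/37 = 0.14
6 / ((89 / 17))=102 / 89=1.15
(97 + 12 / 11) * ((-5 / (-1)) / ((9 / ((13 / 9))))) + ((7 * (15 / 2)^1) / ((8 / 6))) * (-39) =-10384855 / 7128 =-1456.91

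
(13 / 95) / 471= 13 / 44745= 0.00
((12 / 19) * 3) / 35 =36 / 665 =0.05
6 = 6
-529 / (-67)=529 / 67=7.90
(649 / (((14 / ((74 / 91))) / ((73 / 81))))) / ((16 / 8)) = 1752949 / 103194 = 16.99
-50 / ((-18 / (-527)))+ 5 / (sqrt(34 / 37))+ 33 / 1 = -12878 / 9+ 5*sqrt(1258) / 34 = -1425.67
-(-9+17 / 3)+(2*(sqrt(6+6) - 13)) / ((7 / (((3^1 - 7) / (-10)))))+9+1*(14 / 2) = 8*sqrt(3) / 35+1874 / 105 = 18.24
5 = 5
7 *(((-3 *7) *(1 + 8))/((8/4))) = -1323/2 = -661.50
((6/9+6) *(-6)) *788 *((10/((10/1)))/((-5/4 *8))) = 3152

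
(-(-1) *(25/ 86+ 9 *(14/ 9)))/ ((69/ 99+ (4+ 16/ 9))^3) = 1192497471/ 22650226006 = 0.05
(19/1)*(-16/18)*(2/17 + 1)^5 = -376367048/12778713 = -29.45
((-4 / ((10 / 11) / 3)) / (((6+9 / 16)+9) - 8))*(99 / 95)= -864 / 475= -1.82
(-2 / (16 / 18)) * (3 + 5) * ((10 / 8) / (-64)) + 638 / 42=15.54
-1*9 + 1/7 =-62/7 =-8.86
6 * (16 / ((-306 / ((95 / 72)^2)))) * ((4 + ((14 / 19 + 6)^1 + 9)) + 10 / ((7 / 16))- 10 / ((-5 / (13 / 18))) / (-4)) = -96050225 / 4164048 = -23.07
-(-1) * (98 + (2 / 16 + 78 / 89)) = 99.00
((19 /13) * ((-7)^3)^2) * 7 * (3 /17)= 46941951 /221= 212407.02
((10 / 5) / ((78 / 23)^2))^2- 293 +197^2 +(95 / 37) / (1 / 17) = 13202420229265 / 342389268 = 38559.68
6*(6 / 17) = 36 / 17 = 2.12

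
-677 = -677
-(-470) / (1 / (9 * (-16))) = -67680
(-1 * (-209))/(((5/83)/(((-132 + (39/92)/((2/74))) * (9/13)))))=-1670672223/5980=-279376.63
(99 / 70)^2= 9801 / 4900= 2.00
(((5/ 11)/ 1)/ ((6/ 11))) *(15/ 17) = 25/ 34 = 0.74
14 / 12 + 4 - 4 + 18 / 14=103 / 42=2.45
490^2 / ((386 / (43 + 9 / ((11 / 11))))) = 6242600 / 193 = 32345.08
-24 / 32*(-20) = 15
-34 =-34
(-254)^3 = -16387064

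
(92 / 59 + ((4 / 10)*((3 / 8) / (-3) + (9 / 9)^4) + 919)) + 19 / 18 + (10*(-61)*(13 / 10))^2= 6688167647 / 10620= 629770.96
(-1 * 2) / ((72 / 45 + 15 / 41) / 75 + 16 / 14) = -215250 / 125821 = -1.71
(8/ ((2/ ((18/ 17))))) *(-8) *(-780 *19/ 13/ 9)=72960/ 17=4291.76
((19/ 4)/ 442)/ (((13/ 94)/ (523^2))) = 244261397/ 11492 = 21254.91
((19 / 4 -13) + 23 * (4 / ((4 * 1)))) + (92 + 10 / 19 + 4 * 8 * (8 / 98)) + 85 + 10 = 763005 / 3724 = 204.89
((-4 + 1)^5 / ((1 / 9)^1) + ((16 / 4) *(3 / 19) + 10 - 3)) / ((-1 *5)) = 41408 / 95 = 435.87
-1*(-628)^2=-394384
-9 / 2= -4.50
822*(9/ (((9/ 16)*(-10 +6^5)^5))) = 411/ 882748427769939643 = 0.00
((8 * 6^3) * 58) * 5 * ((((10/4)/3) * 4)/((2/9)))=7516800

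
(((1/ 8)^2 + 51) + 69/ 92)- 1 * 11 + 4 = 2865/ 64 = 44.77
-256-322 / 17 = -274.94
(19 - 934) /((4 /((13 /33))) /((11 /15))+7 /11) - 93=-323448 /2071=-156.18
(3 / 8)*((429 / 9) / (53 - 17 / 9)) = 1287 / 3680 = 0.35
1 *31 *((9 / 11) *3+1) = 1178 / 11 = 107.09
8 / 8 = 1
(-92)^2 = 8464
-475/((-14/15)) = 7125/14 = 508.93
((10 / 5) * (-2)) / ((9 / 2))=-8 / 9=-0.89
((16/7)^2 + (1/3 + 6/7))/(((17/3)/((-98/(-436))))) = 943/3706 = 0.25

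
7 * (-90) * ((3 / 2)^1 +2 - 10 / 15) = -1785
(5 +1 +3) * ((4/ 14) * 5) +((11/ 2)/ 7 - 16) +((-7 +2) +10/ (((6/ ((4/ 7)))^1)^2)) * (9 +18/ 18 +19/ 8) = -24739/ 392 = -63.11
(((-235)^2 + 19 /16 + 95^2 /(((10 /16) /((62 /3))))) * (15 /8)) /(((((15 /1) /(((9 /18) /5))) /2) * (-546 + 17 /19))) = -322531403 /19885440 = -16.22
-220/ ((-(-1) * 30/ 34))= -748/ 3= -249.33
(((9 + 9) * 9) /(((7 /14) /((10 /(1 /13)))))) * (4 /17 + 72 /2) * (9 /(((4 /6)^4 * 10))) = 118216098 /17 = 6953888.12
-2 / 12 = -0.17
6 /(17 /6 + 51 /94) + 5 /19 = 9227 /4522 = 2.04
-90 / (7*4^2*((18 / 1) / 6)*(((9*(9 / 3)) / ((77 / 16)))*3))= -55 / 3456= -0.02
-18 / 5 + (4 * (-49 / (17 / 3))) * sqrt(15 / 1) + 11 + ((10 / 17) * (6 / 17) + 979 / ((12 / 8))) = 2862289 / 4335 - 588 * sqrt(15) / 17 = 526.31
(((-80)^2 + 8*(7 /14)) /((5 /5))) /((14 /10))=32020 /7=4574.29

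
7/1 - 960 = -953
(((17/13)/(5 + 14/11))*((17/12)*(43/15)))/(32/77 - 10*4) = -10525669/492130080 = -0.02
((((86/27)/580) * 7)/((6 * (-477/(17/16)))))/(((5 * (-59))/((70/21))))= 5117/31731795360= 0.00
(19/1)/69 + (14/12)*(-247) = -13243/46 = -287.89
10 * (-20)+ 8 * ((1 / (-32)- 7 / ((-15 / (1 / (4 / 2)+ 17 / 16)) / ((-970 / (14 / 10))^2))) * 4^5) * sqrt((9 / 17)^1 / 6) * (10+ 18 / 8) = -200+ 52690395296 * sqrt(102) / 51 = 10434252888.16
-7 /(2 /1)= -3.50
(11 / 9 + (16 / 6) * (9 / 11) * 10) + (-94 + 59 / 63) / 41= 4798 / 231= 20.77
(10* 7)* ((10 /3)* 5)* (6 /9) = 7000 /9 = 777.78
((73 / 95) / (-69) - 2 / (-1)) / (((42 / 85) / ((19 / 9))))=8.50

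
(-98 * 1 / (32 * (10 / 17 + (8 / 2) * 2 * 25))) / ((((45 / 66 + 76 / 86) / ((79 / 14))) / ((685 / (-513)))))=55381291 / 753674976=0.07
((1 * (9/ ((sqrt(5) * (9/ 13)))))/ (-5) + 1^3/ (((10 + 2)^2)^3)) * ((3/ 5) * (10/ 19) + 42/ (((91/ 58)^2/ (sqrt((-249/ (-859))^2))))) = 16931281/ 9608768612352 - 101587686 * sqrt(5)/ 37130275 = -6.12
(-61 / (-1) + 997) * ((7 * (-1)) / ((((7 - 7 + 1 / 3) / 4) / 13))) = -1155336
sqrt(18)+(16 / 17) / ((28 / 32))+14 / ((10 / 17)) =3 * sqrt(2)+14801 / 595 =29.12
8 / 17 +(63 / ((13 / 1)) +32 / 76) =24093 / 4199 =5.74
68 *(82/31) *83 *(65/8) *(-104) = -391072760/31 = -12615250.32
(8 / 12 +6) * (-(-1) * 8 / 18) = 80 / 27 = 2.96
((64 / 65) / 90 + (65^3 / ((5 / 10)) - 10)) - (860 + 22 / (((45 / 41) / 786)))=1557928352 / 2925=532625.08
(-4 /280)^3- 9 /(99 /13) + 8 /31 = -0.92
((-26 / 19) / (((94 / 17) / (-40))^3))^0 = 1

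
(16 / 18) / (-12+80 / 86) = -86 / 1071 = -0.08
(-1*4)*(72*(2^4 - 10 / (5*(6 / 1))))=-4512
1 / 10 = 0.10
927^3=796597983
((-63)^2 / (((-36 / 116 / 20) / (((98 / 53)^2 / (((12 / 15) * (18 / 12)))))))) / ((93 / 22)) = -15012012400 / 87079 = -172395.32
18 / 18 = 1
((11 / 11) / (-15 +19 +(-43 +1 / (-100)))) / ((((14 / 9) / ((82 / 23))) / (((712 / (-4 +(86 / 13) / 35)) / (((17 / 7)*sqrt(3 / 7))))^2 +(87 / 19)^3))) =-254841720292340894900 / 311944556996760093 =-816.95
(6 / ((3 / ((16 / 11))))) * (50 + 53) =3296 / 11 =299.64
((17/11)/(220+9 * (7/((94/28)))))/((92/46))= 799/246884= 0.00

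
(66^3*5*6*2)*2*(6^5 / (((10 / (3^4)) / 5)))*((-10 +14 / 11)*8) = -758565108449280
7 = 7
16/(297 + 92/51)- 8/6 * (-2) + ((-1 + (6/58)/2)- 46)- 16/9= -365965325/7954758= -46.01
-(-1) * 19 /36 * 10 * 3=95 /6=15.83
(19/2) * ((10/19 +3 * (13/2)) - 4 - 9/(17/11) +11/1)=13697/68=201.43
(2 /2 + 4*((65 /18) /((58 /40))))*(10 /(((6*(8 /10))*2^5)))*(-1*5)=-357625 /100224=-3.57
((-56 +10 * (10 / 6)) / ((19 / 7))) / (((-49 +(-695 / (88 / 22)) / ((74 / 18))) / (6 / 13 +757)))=1203776056 / 10008687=120.27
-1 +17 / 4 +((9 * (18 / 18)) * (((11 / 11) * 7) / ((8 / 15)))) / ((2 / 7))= 6667 / 16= 416.69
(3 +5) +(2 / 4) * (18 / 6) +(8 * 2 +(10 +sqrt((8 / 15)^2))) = 1081 / 30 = 36.03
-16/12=-4/3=-1.33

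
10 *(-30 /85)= -60 /17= -3.53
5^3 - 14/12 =743/6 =123.83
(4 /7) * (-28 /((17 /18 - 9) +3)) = 288 /91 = 3.16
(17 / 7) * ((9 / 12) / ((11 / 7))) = 51 / 44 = 1.16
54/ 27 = 2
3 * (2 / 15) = 0.40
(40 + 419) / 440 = 459 / 440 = 1.04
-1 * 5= -5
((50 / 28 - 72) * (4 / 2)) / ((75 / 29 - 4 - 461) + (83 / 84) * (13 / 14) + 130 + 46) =4789176 / 9736565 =0.49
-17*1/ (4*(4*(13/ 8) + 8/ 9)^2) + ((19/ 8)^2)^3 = 831833616721/ 4637065216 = 179.39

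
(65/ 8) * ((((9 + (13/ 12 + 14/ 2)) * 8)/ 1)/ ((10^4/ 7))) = 3731/ 4800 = 0.78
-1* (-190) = 190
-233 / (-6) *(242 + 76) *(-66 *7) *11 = -62757618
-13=-13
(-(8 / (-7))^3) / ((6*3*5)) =256 / 15435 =0.02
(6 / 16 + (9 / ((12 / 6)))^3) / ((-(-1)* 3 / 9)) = 549 / 2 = 274.50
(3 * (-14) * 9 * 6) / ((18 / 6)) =-756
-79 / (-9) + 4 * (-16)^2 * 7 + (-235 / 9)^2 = 636544 / 81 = 7858.57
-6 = -6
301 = 301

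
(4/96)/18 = 1/432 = 0.00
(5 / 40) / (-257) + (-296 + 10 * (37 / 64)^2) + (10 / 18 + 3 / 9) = -1382118235 / 4737024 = -291.77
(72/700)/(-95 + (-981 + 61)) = -18/177625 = -0.00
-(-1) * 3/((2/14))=21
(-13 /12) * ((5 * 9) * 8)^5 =-6550502400000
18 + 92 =110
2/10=1/5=0.20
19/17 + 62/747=15247/12699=1.20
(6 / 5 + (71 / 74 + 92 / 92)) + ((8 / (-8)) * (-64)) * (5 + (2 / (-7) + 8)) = 2115703 / 2590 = 816.87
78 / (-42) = -13 / 7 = -1.86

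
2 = 2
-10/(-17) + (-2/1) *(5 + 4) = -17.41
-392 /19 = -20.63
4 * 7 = 28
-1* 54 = -54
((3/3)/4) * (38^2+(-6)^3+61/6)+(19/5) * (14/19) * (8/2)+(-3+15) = 39929/120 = 332.74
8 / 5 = 1.60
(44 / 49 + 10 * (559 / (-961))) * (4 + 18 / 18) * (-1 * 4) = 4632520 / 47089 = 98.38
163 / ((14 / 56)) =652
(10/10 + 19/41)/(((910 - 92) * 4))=15/33538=0.00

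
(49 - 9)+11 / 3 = 131 / 3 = 43.67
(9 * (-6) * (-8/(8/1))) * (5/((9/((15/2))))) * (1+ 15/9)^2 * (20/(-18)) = -16000/9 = -1777.78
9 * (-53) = -477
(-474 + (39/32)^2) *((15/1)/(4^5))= -7257825/1048576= -6.92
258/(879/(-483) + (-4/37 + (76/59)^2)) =-5349969786/5571653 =-960.21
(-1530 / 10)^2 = 23409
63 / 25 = 2.52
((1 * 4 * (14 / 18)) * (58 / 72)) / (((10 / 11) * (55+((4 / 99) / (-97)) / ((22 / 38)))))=26208721 / 522876510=0.05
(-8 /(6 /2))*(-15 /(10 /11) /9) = 44 /9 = 4.89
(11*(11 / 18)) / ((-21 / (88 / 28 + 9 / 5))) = -1.58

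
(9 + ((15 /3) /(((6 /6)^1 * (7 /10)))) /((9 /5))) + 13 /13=13.97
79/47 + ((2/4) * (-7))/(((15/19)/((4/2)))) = -5066/705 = -7.19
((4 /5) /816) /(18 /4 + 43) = 1 /48450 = 0.00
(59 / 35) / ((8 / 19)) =1121 / 280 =4.00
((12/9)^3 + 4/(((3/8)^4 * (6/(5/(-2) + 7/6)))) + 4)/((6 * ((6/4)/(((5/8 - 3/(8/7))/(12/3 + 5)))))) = 0.95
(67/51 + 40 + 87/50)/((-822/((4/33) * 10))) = -0.06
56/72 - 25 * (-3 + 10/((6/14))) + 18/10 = -22759/45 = -505.76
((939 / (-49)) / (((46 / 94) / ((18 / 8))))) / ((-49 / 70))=1985985 / 15778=125.87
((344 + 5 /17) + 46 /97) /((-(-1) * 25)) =568523 /41225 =13.79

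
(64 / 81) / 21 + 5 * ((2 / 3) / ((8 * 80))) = 4663 / 108864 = 0.04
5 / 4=1.25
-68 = -68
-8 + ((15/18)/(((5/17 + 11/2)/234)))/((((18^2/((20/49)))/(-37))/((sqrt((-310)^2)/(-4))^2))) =-4915480721/521262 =-9429.96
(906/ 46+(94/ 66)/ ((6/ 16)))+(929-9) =2148335/ 2277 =943.49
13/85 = 0.15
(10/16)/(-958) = -5/7664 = -0.00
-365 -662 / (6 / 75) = -8640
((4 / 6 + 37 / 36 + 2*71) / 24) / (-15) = -5173 / 12960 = -0.40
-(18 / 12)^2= -9 / 4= -2.25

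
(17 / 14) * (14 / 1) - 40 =-23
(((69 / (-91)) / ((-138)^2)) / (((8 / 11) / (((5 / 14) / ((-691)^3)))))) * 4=55 / 232029202777008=0.00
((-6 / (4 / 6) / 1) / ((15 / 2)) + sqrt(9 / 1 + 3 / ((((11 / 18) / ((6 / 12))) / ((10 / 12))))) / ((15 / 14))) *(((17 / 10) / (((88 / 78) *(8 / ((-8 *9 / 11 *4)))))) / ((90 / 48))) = 47736 / 15125 - 167076 *sqrt(66) / 166375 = -5.00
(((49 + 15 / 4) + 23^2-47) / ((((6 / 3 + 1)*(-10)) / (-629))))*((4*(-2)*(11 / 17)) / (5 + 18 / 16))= -2321528 / 245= -9475.62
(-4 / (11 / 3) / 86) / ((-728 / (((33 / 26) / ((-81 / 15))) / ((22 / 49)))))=-35 / 3836976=-0.00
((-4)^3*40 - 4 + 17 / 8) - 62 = -20991 / 8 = -2623.88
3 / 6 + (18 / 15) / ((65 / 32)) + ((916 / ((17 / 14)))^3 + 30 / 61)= 83620685082967437 / 194800450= 429263305.52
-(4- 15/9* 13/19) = -163/57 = -2.86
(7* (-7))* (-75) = 3675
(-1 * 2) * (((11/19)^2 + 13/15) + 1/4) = -31447/10830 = -2.90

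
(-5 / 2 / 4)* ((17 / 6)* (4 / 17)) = -5 / 12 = -0.42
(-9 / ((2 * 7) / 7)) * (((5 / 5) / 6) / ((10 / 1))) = -3 / 40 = -0.08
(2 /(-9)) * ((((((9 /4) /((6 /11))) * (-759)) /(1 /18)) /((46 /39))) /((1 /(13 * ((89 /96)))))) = 16379649 /128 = 127966.01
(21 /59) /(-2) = -21 /118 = -0.18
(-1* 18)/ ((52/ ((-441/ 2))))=3969/ 52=76.33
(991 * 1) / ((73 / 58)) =57478 / 73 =787.37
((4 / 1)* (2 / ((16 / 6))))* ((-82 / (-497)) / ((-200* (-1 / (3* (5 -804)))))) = -294831 / 49700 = -5.93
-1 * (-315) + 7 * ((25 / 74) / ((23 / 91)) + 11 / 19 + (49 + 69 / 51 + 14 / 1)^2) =273992186587 / 9345682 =29317.52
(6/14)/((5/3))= 0.26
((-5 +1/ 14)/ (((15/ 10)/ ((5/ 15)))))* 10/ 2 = -115/ 21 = -5.48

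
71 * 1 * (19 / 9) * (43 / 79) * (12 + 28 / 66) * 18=47565740 / 2607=18245.39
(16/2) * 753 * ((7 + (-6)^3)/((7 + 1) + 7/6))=-686736/5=-137347.20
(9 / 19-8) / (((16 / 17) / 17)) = -41327 / 304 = -135.94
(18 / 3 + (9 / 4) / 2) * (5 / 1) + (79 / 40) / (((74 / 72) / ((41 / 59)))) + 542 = 50554819 / 87320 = 578.96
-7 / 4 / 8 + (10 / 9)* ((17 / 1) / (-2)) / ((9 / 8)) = -22327 / 2592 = -8.61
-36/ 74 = -18/ 37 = -0.49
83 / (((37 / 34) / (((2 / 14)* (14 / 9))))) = 5644 / 333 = 16.95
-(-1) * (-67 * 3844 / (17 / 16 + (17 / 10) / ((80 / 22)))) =-25754800 / 153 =-168332.03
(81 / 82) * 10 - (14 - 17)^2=36 / 41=0.88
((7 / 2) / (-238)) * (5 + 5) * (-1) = 5 / 34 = 0.15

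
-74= -74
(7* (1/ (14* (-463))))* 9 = -9/ 926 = -0.01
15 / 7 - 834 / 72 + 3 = -541 / 84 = -6.44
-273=-273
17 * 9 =153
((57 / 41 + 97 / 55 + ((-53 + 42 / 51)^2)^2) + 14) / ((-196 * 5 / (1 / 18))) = -1395860541618377 / 3322315042200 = -420.15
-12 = -12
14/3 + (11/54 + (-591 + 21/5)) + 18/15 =-156797/270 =-580.73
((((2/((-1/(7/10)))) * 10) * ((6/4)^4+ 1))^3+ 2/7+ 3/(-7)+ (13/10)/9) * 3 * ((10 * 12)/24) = -98609754029/10752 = -9171294.09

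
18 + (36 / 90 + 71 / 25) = 531 / 25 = 21.24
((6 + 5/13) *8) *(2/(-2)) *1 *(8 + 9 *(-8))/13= 42496/169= 251.46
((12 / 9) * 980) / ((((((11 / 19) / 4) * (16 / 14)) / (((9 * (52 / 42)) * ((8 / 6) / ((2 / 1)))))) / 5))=9682400 / 33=293406.06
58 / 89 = 0.65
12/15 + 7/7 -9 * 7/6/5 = -3/10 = -0.30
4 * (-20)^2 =1600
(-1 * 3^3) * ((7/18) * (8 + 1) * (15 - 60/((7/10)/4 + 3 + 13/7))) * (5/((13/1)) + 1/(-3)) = -273105/18317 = -14.91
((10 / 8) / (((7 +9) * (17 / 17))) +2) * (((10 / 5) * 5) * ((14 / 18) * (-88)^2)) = 1126510 / 9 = 125167.78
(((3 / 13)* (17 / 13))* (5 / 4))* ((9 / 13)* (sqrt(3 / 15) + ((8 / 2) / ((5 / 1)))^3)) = 459* sqrt(5) / 8788 + 7344 / 54925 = 0.25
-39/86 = -0.45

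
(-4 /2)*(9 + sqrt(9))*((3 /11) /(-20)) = 18 /55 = 0.33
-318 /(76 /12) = -954 /19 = -50.21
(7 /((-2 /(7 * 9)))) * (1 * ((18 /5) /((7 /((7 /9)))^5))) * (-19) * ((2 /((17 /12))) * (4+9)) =96824 /20655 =4.69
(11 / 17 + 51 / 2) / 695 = 889 / 23630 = 0.04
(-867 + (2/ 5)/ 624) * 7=-9467633/ 1560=-6069.00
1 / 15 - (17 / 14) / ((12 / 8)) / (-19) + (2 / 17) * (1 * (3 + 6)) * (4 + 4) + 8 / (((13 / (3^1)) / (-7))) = -1914902 / 440895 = -4.34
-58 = -58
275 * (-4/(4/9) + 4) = -1375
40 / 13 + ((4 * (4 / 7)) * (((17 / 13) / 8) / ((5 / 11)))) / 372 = 260587 / 84630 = 3.08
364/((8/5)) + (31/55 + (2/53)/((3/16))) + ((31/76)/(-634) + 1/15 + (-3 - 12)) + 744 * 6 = 656960875191/140456360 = 4677.33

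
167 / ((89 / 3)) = 5.63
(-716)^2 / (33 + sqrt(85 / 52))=14955.60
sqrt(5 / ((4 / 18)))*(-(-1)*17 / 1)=51*sqrt(10) / 2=80.64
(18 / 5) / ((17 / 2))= 36 / 85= 0.42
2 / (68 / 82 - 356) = -41 / 7281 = -0.01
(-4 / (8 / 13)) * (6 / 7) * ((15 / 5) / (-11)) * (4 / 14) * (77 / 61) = 234 / 427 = 0.55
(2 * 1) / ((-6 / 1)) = -1 / 3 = -0.33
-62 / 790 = -31 / 395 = -0.08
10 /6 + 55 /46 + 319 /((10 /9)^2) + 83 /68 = 7697018 /29325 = 262.47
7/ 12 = 0.58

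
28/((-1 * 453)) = -28/453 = -0.06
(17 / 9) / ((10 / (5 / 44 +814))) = 608957 / 3960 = 153.78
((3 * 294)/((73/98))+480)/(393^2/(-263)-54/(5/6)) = -53246980/20864787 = -2.55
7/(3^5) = 7/243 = 0.03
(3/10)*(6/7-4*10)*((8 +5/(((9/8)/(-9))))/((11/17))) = 223584/385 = 580.74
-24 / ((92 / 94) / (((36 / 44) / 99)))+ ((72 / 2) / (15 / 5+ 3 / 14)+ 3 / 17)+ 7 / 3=9585548 / 709665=13.51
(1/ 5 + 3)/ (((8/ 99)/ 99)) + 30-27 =19617/ 5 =3923.40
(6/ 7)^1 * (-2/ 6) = -2/ 7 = -0.29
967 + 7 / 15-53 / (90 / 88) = 41204 / 45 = 915.64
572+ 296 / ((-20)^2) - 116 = 456.74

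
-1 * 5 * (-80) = 400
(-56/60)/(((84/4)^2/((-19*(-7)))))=-0.28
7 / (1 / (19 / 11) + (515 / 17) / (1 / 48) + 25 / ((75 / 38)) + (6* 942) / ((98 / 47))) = 332367 / 198376393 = 0.00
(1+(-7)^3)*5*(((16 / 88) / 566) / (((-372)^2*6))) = -95 / 143596464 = -0.00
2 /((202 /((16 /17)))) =16 /1717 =0.01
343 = 343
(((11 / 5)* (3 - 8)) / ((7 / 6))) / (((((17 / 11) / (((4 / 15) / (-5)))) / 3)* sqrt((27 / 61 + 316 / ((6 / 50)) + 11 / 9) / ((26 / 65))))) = 8712* sqrt(220608635) / 10759191625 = 0.01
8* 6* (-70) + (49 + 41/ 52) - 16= -3326.21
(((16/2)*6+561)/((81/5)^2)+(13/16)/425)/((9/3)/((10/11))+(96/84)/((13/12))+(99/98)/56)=154006863829/289983373245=0.53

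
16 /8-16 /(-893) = 1802 /893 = 2.02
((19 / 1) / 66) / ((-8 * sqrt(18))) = -19 * sqrt(2) / 3168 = -0.01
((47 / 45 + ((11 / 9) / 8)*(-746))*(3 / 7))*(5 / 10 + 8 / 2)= -60981 / 280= -217.79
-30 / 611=-0.05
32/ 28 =8/ 7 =1.14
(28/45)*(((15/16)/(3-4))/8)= -7/96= -0.07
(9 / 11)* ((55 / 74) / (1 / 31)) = 1395 / 74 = 18.85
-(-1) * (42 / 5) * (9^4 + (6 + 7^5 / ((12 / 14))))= 1099357 / 5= 219871.40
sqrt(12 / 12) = 1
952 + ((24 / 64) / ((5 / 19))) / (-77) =2932103 / 3080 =951.98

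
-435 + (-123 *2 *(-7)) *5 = 8175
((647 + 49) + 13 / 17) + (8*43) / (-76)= 223593 / 323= 692.24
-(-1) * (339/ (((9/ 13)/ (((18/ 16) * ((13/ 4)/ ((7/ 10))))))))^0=1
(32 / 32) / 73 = 1 / 73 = 0.01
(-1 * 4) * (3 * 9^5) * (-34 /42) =4015332 /7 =573618.86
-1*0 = 0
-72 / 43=-1.67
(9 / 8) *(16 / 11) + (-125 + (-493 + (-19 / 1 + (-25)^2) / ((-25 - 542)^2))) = -726562918 / 1178793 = -616.36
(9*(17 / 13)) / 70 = 153 / 910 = 0.17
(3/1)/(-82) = -3/82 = -0.04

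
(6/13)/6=1/13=0.08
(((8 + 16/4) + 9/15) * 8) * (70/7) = 1008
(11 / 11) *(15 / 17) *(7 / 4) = 1.54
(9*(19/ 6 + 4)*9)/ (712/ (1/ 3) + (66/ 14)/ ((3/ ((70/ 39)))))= 45279/ 166828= 0.27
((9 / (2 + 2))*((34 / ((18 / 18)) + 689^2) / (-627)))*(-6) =4272795 / 418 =10222.00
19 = 19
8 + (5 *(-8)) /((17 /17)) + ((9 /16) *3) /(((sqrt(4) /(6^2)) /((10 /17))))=-961 /68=-14.13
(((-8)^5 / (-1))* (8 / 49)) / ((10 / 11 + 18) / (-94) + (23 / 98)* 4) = 7252.94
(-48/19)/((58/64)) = -1536/551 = -2.79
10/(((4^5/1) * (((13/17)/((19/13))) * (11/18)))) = 14535/475904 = 0.03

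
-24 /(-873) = 8 /291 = 0.03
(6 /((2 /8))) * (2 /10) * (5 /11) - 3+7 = 6.18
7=7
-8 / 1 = -8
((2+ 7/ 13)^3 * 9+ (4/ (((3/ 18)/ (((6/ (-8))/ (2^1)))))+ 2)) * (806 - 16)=243362660/ 2197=110770.44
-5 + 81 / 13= 16 / 13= 1.23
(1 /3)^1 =0.33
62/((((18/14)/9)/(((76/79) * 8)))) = 263872/79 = 3340.15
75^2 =5625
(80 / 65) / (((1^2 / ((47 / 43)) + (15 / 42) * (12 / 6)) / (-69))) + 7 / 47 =-2127797 / 40937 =-51.98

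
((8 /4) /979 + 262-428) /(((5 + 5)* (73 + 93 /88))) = -92864 /414295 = -0.22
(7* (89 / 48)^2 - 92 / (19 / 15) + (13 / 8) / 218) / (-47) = 231701375 / 224264448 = 1.03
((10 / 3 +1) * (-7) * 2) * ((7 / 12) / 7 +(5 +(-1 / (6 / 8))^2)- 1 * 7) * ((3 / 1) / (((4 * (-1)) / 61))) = -27755 / 72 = -385.49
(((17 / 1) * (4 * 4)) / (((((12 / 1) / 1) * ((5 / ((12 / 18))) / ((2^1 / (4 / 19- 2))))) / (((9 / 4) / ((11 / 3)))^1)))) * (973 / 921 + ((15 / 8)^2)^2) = -87419057 / 3143680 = -27.81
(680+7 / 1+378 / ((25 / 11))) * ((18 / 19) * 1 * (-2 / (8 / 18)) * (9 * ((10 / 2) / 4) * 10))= -15551757 / 38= -409256.76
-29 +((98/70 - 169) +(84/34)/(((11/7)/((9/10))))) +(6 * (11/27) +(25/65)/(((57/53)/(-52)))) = -33789628/159885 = -211.34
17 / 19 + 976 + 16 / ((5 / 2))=93413 / 95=983.29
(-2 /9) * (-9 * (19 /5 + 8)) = 118 /5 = 23.60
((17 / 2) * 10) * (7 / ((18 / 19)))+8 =636.06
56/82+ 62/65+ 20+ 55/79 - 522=-105197397/210535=-499.67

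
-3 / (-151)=3 / 151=0.02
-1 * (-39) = 39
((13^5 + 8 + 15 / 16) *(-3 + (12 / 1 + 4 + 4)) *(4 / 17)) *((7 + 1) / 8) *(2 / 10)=5940831 / 20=297041.55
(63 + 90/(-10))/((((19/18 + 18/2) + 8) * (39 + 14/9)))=8748/118625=0.07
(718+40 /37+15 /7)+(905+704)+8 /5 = 3019712 /1295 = 2331.82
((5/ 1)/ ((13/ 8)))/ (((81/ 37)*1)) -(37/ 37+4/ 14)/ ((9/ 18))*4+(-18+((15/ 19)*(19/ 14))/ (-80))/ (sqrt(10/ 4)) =-807*sqrt(10)/ 224 -65456/ 7371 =-20.27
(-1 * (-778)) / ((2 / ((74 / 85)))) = 28786 / 85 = 338.66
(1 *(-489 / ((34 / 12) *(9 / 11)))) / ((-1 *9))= 3586 / 153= 23.44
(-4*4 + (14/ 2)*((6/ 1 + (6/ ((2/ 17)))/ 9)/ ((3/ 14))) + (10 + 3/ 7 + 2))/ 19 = 23785/ 1197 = 19.87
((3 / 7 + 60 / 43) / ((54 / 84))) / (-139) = -122 / 5977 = -0.02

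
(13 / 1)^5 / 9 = 371293 / 9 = 41254.78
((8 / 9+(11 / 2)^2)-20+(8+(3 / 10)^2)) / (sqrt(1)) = 8653 / 450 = 19.23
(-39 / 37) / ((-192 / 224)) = 91 / 74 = 1.23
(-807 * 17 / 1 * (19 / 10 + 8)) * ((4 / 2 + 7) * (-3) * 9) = 330037983 / 10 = 33003798.30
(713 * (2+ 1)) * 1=2139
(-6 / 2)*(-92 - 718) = 2430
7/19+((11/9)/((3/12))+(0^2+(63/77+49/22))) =31235/3762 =8.30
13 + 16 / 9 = 133 / 9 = 14.78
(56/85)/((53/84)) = 4704/4505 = 1.04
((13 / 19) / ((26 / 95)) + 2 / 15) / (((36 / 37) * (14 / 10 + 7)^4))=365375 / 672126336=0.00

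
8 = 8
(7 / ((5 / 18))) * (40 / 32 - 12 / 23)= 4221 / 230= 18.35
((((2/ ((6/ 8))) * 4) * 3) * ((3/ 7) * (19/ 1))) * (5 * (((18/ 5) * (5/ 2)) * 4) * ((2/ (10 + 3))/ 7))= 656640/ 637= 1030.83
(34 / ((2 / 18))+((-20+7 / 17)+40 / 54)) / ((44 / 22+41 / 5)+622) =659015 / 1450899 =0.45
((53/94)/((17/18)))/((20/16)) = 1908/3995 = 0.48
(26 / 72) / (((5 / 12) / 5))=13 / 3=4.33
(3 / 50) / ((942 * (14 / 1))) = 1 / 219800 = 0.00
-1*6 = -6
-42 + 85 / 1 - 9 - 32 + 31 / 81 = 193 / 81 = 2.38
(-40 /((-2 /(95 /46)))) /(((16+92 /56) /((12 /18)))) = 1400 /897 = 1.56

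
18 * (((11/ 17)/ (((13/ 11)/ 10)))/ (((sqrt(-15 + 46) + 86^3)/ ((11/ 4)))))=0.00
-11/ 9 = -1.22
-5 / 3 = -1.67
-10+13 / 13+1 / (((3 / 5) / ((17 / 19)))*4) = -1967 / 228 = -8.63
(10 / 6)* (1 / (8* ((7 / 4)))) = 5 / 42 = 0.12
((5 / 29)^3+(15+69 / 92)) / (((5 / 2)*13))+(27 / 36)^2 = 26563621 / 25364560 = 1.05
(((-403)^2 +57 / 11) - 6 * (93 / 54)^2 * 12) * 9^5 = 105355632582 / 11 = 9577784780.18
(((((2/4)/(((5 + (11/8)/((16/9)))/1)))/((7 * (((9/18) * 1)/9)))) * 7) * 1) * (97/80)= 6984/3695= 1.89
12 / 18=2 / 3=0.67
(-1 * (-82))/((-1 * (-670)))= 41/335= 0.12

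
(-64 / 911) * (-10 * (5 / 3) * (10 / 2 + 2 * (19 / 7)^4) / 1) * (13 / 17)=11342115200 / 111552861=101.67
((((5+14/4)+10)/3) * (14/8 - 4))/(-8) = 111/64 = 1.73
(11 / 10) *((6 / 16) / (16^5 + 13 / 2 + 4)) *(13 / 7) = 33 / 45169880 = 0.00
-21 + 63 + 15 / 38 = 1611 / 38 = 42.39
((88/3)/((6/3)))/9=44/27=1.63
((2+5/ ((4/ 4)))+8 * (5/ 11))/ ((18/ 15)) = 195/ 22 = 8.86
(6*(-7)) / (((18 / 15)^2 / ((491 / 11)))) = -85925 / 66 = -1301.89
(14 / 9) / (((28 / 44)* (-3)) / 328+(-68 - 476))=-50512 / 17664957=-0.00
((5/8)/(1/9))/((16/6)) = 135/64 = 2.11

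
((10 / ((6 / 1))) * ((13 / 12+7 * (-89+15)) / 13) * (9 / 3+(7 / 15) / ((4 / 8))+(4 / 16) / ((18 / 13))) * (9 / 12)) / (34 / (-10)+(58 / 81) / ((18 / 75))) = 413398935 / 841984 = 490.98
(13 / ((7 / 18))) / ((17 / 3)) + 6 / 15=6.30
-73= -73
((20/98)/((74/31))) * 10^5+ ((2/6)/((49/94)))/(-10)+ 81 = 234701056/27195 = 8630.30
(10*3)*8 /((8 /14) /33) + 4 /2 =13862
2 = 2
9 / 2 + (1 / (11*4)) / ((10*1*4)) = 7921 / 1760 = 4.50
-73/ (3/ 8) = -584/ 3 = -194.67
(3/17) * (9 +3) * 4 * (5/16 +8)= 1197/17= 70.41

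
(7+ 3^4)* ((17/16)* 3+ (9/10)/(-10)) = 13629/50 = 272.58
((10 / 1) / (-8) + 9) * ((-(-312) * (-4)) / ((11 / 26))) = -251472 / 11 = -22861.09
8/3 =2.67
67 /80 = 0.84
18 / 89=0.20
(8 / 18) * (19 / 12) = 19 / 27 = 0.70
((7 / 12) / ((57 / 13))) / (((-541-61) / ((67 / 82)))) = -871 / 4823568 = -0.00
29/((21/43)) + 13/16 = 60.19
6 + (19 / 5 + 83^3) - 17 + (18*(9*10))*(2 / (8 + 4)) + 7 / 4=11441031 / 20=572051.55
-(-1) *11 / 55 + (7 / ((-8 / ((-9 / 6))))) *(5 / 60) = 99 / 320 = 0.31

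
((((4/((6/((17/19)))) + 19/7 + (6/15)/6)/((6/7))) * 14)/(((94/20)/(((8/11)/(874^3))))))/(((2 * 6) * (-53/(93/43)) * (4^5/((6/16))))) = -243691/15304626091118600192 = -0.00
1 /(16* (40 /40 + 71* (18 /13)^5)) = 371293 /2152489936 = 0.00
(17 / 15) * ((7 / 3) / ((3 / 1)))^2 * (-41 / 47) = -34153 / 57105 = -0.60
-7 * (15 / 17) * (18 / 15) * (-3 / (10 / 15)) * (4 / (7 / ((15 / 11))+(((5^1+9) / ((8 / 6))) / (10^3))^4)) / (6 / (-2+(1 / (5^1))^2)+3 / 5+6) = 7.34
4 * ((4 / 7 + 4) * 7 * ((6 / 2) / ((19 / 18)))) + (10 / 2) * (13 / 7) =49619 / 133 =373.08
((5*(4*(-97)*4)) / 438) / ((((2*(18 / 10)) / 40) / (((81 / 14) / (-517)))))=2.20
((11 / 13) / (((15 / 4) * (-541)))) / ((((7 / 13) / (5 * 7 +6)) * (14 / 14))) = -1804 / 56805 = -0.03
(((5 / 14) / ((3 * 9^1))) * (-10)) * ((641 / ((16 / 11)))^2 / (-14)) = 1242915025 / 677376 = 1834.90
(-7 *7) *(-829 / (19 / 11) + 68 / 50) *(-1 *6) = -66834726 / 475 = -140704.69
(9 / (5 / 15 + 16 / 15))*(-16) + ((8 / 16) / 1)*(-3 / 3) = -1447 / 14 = -103.36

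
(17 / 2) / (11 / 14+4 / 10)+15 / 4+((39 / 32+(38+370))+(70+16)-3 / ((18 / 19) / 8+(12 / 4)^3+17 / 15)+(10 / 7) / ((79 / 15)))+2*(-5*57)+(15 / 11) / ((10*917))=-620284453580131 / 9737992059488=-63.70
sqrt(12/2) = sqrt(6) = 2.45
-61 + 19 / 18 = -1079 / 18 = -59.94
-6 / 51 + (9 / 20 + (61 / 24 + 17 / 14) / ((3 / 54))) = 40424 / 595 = 67.94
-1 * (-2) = 2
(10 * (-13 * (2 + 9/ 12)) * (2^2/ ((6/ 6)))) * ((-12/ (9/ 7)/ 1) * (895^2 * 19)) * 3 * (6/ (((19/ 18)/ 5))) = 17319442140000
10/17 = 0.59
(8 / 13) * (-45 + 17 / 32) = -1423 / 52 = -27.37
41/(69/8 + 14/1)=328/181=1.81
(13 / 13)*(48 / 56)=0.86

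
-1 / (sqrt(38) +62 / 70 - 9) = 1225 * sqrt(38) / 34106 +4970 / 17053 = 0.51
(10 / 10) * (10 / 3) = 10 / 3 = 3.33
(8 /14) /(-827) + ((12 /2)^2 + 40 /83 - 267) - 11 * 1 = -116046626 /480487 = -241.52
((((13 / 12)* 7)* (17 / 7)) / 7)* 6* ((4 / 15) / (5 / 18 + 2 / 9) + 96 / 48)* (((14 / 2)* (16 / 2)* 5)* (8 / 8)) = 33592 / 3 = 11197.33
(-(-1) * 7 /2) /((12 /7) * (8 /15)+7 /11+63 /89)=239855 /154776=1.55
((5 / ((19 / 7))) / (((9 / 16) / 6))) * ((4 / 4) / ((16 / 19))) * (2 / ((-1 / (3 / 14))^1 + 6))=35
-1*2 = -2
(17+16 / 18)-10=71 / 9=7.89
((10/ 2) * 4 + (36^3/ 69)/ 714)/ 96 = 14333/ 65688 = 0.22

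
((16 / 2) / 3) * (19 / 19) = 8 / 3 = 2.67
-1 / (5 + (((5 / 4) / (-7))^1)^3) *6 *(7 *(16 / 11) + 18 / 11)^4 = -23435.75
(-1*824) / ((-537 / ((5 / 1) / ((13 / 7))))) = 28840 / 6981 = 4.13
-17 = -17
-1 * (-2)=2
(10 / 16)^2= 25 / 64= 0.39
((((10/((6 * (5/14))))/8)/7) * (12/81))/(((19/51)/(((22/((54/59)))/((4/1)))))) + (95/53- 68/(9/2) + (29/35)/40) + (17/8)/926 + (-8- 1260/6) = -219932500395113/951691129200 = -231.10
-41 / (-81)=41 / 81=0.51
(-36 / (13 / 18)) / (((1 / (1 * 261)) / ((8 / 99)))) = -150336 / 143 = -1051.30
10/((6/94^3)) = 4152920/3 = 1384306.67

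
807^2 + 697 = 651946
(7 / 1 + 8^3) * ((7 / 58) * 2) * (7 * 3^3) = 686637 / 29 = 23677.14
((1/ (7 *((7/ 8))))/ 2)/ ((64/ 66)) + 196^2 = 15059105/ 392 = 38416.08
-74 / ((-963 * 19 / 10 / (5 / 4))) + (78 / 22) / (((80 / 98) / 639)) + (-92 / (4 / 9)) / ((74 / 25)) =805874825081 / 297875160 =2705.41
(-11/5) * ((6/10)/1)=-33/25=-1.32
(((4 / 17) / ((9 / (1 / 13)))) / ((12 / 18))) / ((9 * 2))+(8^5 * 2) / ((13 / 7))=210567169 / 5967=35288.62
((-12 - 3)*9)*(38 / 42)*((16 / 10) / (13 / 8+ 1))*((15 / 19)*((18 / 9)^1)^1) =-117.55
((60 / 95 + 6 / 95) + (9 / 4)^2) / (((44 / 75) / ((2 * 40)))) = 656325 / 836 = 785.08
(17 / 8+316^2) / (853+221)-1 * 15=669985 / 8592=77.98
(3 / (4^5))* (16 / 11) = 3 / 704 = 0.00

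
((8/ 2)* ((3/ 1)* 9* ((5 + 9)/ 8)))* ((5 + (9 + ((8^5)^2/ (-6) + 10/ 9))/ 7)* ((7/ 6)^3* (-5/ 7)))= 197300010425/ 36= 5480555845.14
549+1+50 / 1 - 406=194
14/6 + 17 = 19.33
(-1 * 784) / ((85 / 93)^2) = -938.52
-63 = -63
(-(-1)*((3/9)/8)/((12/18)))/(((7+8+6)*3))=0.00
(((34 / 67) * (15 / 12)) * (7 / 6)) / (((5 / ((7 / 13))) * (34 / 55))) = 2695 / 20904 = 0.13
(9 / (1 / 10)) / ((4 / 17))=765 / 2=382.50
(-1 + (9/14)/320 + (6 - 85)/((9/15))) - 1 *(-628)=6657307/13440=495.34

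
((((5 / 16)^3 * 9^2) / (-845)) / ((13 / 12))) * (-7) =42525 / 2249728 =0.02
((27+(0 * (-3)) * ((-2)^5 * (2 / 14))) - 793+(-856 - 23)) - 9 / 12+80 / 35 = -1643.46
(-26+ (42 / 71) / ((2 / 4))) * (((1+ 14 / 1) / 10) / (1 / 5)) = -13215 / 71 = -186.13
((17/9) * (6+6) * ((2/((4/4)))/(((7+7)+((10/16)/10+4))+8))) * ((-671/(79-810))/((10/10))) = 85888/53793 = 1.60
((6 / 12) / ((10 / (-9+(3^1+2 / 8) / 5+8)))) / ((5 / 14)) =-49 / 1000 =-0.05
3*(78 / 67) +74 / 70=4.55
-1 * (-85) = 85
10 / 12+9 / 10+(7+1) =146 / 15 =9.73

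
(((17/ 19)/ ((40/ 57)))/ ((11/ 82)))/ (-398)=-2091/ 87560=-0.02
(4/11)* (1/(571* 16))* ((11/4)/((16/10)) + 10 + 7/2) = 487/803968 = 0.00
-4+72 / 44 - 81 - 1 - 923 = -11081 / 11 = -1007.36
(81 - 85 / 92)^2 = 54272689 / 8464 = 6412.18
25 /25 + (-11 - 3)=-13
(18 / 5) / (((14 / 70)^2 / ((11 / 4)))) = 495 / 2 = 247.50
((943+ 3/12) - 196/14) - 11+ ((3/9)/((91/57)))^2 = 30417557/33124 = 918.29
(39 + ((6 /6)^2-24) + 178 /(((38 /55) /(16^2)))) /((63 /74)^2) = 2287916608 /25137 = 91017.89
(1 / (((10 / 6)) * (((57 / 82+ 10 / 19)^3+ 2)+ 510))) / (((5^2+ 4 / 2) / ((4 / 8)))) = 1890916556 / 87443554260195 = 0.00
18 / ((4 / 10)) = 45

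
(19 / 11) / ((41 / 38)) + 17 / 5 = 5.00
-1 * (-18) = 18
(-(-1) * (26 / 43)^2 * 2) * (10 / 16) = 0.46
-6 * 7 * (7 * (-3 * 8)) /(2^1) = 3528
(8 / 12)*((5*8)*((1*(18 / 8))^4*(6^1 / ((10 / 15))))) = 98415 / 16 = 6150.94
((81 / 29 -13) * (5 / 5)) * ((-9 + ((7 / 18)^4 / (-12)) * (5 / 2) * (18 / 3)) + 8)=15980633 / 1522152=10.50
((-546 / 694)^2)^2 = 5554571841 / 14498327281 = 0.38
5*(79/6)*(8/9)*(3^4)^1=4740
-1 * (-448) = 448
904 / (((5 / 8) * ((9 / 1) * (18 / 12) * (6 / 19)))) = 137408 / 405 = 339.28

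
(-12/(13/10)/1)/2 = -60/13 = -4.62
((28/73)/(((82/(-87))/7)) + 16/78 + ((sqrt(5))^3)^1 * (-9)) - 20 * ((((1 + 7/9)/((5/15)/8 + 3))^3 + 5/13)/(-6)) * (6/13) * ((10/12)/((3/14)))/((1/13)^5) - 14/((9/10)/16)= 65383270501188490/50385092823 - 45 * sqrt(5)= 1297570.31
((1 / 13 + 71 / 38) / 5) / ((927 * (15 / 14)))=6727 / 17172675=0.00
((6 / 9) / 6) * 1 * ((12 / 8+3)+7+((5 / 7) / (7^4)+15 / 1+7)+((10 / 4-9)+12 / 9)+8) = 1831978 / 453789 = 4.04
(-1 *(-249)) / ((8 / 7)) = 1743 / 8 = 217.88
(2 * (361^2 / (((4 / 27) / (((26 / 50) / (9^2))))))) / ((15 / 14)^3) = 2324405356 / 253125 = 9182.84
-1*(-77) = 77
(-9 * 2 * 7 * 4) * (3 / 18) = -84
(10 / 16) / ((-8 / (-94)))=235 / 32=7.34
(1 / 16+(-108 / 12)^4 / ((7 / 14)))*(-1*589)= -123662317 / 16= -7728894.81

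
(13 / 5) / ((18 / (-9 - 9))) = -13 / 5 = -2.60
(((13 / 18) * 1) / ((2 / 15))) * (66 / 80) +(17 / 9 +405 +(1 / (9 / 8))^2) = 1068287 / 2592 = 412.15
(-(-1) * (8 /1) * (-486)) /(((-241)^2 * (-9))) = 432 /58081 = 0.01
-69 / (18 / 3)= -23 / 2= -11.50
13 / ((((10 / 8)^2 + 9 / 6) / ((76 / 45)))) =15808 / 2205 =7.17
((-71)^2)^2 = 25411681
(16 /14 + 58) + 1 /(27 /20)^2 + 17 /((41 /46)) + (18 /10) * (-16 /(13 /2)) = 1010904256 /13599495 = 74.33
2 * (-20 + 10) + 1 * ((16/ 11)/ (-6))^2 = -21716/ 1089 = -19.94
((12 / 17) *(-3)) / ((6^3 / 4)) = -2 / 51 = -0.04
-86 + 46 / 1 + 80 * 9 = 680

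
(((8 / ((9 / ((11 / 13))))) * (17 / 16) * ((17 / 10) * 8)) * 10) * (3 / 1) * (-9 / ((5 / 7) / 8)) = -2136288 / 65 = -32865.97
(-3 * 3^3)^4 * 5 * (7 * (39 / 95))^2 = 3208229069409 / 1805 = 1777412226.82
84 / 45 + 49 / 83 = 3059 / 1245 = 2.46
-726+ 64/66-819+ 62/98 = -2495674/1617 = -1543.40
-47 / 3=-15.67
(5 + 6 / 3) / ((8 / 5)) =35 / 8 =4.38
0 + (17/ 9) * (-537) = -3043/ 3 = -1014.33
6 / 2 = 3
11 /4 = 2.75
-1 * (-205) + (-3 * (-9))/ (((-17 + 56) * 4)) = 10669/ 52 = 205.17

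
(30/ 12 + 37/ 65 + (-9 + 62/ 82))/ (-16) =27581/ 85280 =0.32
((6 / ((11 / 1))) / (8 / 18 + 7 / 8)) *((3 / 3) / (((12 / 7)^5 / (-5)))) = -16807 / 120384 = -0.14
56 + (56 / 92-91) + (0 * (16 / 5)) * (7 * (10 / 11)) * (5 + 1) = -791 / 23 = -34.39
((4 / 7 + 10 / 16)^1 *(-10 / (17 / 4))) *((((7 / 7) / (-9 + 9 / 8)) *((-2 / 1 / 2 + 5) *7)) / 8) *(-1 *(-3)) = 1340 / 357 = 3.75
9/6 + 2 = 7/2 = 3.50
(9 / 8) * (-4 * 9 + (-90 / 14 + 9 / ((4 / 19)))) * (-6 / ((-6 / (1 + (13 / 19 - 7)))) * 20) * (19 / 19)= -40905 / 1064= -38.44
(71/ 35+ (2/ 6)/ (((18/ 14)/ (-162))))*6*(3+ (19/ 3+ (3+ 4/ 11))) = -1172362/ 385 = -3045.10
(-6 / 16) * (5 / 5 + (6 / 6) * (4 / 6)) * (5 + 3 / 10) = -3.31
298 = 298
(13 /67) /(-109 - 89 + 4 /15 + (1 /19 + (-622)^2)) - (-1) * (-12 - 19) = -228897029572 /7383775267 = -31.00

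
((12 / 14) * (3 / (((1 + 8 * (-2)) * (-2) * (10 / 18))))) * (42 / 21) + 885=154929 / 175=885.31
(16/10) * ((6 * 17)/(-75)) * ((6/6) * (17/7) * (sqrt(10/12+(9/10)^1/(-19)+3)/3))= -4624 * sqrt(307515)/748125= -3.43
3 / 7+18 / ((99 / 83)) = 1195 / 77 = 15.52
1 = 1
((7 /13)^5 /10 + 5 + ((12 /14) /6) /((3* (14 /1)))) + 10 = 15.01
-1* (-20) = 20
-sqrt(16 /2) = -2 * sqrt(2) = -2.83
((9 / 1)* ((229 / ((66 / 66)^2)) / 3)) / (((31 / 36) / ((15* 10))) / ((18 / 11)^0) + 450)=3709800 / 2430031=1.53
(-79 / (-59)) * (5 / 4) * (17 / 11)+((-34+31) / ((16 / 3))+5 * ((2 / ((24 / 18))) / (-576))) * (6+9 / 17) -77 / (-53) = 0.28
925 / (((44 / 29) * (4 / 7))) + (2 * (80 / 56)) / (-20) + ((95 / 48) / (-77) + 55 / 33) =141029 / 132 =1068.40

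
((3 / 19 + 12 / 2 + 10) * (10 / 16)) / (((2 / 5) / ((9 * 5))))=345375 / 304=1136.10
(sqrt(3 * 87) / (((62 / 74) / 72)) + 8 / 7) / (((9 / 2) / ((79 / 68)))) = 316 / 1071 + 35076 * sqrt(29) / 527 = 358.72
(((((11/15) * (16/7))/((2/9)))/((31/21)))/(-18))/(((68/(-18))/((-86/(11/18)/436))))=-6966/287215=-0.02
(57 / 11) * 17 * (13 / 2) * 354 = 202697.18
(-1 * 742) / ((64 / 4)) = -371 / 8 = -46.38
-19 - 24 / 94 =-905 / 47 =-19.26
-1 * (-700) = 700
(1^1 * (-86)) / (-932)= 43 / 466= 0.09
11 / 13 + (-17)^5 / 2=-709927.65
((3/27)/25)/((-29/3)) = -1/2175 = -0.00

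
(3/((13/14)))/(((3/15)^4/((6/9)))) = 17500/13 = 1346.15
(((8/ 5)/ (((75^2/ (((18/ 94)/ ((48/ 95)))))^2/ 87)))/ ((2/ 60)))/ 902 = 0.00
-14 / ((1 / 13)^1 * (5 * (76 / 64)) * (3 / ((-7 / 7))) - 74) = 2912 / 15677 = 0.19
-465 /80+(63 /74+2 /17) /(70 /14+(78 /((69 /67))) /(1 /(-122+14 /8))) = -24494370929 /4214008144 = -5.81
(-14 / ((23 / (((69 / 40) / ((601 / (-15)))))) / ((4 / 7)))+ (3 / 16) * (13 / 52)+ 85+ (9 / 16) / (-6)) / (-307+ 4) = -3268213 / 11654592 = -0.28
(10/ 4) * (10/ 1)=25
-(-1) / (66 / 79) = 79 / 66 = 1.20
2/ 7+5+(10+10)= 177/ 7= 25.29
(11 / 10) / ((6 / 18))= 33 / 10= 3.30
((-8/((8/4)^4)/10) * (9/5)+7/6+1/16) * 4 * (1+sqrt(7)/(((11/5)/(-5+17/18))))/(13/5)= 1367/780 - 99791 * sqrt(7)/30888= -6.80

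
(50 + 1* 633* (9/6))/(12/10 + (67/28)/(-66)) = 9235380/10753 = 858.87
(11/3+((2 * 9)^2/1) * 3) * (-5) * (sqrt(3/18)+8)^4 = -2191752235/108 - 45075800 * sqrt(6)/27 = -24383361.80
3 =3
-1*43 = -43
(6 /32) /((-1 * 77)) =-3 /1232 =-0.00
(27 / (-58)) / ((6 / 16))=-36 / 29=-1.24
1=1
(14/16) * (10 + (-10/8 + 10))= 16.41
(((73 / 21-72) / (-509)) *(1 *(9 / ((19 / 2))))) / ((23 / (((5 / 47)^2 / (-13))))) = -215850 / 44713259227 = -0.00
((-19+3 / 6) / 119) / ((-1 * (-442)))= -37 / 105196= -0.00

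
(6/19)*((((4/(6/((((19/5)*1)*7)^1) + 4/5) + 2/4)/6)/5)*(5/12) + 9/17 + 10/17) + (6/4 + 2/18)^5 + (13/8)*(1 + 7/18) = 2806352566133/208122688224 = 13.48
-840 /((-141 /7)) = 1960 /47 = 41.70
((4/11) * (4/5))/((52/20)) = 16/143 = 0.11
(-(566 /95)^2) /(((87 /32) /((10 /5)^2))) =-41005568 /785175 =-52.22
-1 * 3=-3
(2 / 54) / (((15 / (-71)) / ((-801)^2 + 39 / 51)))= -154882666 / 1377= -112478.33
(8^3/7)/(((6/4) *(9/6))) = 2048/63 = 32.51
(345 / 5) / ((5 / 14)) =966 / 5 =193.20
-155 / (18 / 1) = -155 / 18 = -8.61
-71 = -71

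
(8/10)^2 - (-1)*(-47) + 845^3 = 15083776966/25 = 603351078.64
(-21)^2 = 441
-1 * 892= -892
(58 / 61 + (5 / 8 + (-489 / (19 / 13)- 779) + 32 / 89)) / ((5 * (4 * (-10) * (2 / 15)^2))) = 8256034557 / 26406656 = 312.65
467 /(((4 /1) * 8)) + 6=659 /32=20.59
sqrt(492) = 2*sqrt(123) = 22.18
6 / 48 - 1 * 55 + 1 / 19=-8333 / 152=-54.82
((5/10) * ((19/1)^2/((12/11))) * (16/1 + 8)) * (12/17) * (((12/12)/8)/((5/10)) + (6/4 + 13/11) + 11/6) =13357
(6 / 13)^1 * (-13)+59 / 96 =-5.39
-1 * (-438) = 438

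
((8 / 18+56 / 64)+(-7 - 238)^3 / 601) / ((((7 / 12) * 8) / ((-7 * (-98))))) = -51880411345 / 14424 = -3596811.66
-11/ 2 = -5.50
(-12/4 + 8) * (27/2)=135/2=67.50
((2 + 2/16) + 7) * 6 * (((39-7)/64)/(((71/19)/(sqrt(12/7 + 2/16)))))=9.94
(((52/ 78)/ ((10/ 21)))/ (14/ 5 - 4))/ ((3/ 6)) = -7/ 3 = -2.33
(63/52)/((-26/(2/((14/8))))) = -9/169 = -0.05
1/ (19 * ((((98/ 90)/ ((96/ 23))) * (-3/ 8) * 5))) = -2304/ 21413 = -0.11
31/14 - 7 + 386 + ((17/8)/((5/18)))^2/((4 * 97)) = 414315063/1086400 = 381.37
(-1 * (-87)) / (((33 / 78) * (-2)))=-1131 / 11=-102.82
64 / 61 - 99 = -5975 / 61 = -97.95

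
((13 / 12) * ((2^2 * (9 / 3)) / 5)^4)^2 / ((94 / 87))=21951461376 / 18359375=1195.65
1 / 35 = 0.03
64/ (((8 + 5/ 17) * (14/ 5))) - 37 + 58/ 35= -160817/ 4935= -32.59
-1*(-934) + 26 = 960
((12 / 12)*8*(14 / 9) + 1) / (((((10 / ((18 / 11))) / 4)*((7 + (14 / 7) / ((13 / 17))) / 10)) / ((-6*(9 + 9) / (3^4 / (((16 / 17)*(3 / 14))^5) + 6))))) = -12145655808 / 2983015802875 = -0.00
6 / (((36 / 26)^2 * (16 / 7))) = 1183 / 864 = 1.37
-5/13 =-0.38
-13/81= -0.16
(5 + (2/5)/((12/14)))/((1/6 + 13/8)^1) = 656/215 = 3.05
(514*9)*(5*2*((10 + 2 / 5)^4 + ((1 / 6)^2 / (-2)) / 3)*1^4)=405882266767 / 750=541176355.69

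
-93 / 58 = -1.60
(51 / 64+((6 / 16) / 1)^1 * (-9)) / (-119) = 165 / 7616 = 0.02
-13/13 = -1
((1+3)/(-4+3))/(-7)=4/7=0.57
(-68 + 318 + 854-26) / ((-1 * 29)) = -1078 / 29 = -37.17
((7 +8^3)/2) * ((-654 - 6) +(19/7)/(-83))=-199025601/1162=-171278.49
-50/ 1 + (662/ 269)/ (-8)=-54131/ 1076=-50.31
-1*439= -439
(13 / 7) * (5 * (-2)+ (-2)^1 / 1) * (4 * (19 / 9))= -3952 / 21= -188.19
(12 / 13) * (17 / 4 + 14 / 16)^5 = 347568603 / 106496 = 3263.68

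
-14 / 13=-1.08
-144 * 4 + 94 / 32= -9169 / 16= -573.06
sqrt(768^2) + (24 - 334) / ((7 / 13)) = 1346 / 7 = 192.29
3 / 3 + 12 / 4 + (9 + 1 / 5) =66 / 5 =13.20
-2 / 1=-2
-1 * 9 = -9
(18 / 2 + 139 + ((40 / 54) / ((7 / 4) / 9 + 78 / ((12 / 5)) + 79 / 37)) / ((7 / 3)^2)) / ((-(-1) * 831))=336450916 / 1889076567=0.18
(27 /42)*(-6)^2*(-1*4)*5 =-3240 /7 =-462.86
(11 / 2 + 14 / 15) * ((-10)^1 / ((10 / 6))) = -193 / 5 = -38.60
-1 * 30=-30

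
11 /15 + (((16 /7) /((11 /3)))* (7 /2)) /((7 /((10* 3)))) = 11647 /1155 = 10.08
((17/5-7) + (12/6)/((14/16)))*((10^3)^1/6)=-4600/21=-219.05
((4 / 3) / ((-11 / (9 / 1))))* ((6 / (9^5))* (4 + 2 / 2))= -40 / 72171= -0.00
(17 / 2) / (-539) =-17 / 1078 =-0.02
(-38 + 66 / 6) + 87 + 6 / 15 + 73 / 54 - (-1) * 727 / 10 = 18151 / 135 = 134.45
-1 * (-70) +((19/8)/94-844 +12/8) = -580901/752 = -772.47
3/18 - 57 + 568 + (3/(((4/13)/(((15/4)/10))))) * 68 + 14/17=310331/408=760.62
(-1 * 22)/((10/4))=-8.80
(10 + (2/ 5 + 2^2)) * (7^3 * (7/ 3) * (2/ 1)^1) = 23049.60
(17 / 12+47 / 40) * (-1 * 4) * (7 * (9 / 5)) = -6531 / 50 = -130.62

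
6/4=3/2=1.50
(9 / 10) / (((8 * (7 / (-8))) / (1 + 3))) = -18 / 35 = -0.51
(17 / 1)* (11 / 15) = 12.47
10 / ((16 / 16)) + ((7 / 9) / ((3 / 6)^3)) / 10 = 478 / 45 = 10.62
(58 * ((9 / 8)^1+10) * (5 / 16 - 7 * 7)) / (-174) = 69331 / 384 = 180.55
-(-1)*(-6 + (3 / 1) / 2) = -9 / 2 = -4.50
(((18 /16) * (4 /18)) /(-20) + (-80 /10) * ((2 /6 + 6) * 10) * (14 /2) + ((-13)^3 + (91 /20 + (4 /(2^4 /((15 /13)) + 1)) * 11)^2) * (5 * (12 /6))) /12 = -297809858893 /143219520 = -2079.39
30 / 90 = 1 / 3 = 0.33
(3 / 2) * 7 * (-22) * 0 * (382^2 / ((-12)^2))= 0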